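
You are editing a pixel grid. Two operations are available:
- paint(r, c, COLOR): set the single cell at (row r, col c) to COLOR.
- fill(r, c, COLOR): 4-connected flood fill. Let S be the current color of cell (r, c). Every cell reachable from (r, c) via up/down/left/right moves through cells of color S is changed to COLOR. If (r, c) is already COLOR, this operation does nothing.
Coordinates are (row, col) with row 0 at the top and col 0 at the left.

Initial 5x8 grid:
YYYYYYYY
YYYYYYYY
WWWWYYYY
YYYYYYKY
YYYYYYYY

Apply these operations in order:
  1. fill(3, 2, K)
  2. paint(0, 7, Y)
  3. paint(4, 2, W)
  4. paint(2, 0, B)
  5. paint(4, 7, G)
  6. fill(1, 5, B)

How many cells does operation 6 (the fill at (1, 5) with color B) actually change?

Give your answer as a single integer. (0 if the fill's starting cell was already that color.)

Answer: 33

Derivation:
After op 1 fill(3,2,K) [35 cells changed]:
KKKKKKKK
KKKKKKKK
WWWWKKKK
KKKKKKKK
KKKKKKKK
After op 2 paint(0,7,Y):
KKKKKKKY
KKKKKKKK
WWWWKKKK
KKKKKKKK
KKKKKKKK
After op 3 paint(4,2,W):
KKKKKKKY
KKKKKKKK
WWWWKKKK
KKKKKKKK
KKWKKKKK
After op 4 paint(2,0,B):
KKKKKKKY
KKKKKKKK
BWWWKKKK
KKKKKKKK
KKWKKKKK
After op 5 paint(4,7,G):
KKKKKKKY
KKKKKKKK
BWWWKKKK
KKKKKKKK
KKWKKKKG
After op 6 fill(1,5,B) [33 cells changed]:
BBBBBBBY
BBBBBBBB
BWWWBBBB
BBBBBBBB
BBWBBBBG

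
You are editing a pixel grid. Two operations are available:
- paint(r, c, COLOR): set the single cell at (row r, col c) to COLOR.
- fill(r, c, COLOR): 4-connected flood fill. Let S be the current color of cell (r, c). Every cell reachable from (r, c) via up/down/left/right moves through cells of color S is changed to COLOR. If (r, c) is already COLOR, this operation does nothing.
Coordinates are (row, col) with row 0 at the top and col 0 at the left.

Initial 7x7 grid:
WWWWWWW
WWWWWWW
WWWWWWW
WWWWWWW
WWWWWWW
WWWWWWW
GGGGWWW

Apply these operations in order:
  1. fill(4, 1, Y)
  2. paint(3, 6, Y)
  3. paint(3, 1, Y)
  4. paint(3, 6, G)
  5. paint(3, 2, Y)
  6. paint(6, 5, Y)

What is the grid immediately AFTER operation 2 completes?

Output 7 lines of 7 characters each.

After op 1 fill(4,1,Y) [45 cells changed]:
YYYYYYY
YYYYYYY
YYYYYYY
YYYYYYY
YYYYYYY
YYYYYYY
GGGGYYY
After op 2 paint(3,6,Y):
YYYYYYY
YYYYYYY
YYYYYYY
YYYYYYY
YYYYYYY
YYYYYYY
GGGGYYY

Answer: YYYYYYY
YYYYYYY
YYYYYYY
YYYYYYY
YYYYYYY
YYYYYYY
GGGGYYY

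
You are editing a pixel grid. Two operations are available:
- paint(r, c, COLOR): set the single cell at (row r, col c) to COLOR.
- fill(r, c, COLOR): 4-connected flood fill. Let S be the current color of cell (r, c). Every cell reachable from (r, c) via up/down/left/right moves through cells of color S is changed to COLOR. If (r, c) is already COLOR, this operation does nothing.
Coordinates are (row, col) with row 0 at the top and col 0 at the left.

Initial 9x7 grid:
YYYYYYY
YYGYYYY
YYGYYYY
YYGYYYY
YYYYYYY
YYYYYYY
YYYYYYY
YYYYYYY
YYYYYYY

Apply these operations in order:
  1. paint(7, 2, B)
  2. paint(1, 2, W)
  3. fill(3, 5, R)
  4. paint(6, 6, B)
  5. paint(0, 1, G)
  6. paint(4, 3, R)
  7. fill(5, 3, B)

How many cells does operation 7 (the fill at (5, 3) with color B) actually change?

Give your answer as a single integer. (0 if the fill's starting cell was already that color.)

Answer: 57

Derivation:
After op 1 paint(7,2,B):
YYYYYYY
YYGYYYY
YYGYYYY
YYGYYYY
YYYYYYY
YYYYYYY
YYYYYYY
YYBYYYY
YYYYYYY
After op 2 paint(1,2,W):
YYYYYYY
YYWYYYY
YYGYYYY
YYGYYYY
YYYYYYY
YYYYYYY
YYYYYYY
YYBYYYY
YYYYYYY
After op 3 fill(3,5,R) [59 cells changed]:
RRRRRRR
RRWRRRR
RRGRRRR
RRGRRRR
RRRRRRR
RRRRRRR
RRRRRRR
RRBRRRR
RRRRRRR
After op 4 paint(6,6,B):
RRRRRRR
RRWRRRR
RRGRRRR
RRGRRRR
RRRRRRR
RRRRRRR
RRRRRRB
RRBRRRR
RRRRRRR
After op 5 paint(0,1,G):
RGRRRRR
RRWRRRR
RRGRRRR
RRGRRRR
RRRRRRR
RRRRRRR
RRRRRRB
RRBRRRR
RRRRRRR
After op 6 paint(4,3,R):
RGRRRRR
RRWRRRR
RRGRRRR
RRGRRRR
RRRRRRR
RRRRRRR
RRRRRRB
RRBRRRR
RRRRRRR
After op 7 fill(5,3,B) [57 cells changed]:
BGBBBBB
BBWBBBB
BBGBBBB
BBGBBBB
BBBBBBB
BBBBBBB
BBBBBBB
BBBBBBB
BBBBBBB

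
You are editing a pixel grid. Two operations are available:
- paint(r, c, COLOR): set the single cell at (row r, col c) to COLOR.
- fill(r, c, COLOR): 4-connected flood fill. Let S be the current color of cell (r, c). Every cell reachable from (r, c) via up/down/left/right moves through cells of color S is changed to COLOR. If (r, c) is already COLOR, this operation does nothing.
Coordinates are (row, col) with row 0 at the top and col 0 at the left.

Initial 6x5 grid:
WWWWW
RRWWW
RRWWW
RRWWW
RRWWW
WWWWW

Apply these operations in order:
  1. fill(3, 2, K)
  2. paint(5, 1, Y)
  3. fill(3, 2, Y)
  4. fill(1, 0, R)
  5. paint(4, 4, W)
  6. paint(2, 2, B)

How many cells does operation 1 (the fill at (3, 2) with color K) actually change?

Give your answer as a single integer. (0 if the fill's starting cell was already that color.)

Answer: 22

Derivation:
After op 1 fill(3,2,K) [22 cells changed]:
KKKKK
RRKKK
RRKKK
RRKKK
RRKKK
KKKKK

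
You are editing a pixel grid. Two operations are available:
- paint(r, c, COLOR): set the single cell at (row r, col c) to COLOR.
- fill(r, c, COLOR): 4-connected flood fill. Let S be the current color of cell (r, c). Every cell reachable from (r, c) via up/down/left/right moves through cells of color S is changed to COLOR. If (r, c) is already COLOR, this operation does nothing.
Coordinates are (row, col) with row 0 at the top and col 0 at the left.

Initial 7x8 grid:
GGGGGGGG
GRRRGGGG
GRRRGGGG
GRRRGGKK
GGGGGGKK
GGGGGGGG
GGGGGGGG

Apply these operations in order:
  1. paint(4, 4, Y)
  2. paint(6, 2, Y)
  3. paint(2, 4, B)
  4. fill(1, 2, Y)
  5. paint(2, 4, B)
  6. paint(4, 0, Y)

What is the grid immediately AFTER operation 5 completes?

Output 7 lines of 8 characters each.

After op 1 paint(4,4,Y):
GGGGGGGG
GRRRGGGG
GRRRGGGG
GRRRGGKK
GGGGYGKK
GGGGGGGG
GGGGGGGG
After op 2 paint(6,2,Y):
GGGGGGGG
GRRRGGGG
GRRRGGGG
GRRRGGKK
GGGGYGKK
GGGGGGGG
GGYGGGGG
After op 3 paint(2,4,B):
GGGGGGGG
GRRRGGGG
GRRRBGGG
GRRRGGKK
GGGGYGKK
GGGGGGGG
GGYGGGGG
After op 4 fill(1,2,Y) [9 cells changed]:
GGGGGGGG
GYYYGGGG
GYYYBGGG
GYYYGGKK
GGGGYGKK
GGGGGGGG
GGYGGGGG
After op 5 paint(2,4,B):
GGGGGGGG
GYYYGGGG
GYYYBGGG
GYYYGGKK
GGGGYGKK
GGGGGGGG
GGYGGGGG

Answer: GGGGGGGG
GYYYGGGG
GYYYBGGG
GYYYGGKK
GGGGYGKK
GGGGGGGG
GGYGGGGG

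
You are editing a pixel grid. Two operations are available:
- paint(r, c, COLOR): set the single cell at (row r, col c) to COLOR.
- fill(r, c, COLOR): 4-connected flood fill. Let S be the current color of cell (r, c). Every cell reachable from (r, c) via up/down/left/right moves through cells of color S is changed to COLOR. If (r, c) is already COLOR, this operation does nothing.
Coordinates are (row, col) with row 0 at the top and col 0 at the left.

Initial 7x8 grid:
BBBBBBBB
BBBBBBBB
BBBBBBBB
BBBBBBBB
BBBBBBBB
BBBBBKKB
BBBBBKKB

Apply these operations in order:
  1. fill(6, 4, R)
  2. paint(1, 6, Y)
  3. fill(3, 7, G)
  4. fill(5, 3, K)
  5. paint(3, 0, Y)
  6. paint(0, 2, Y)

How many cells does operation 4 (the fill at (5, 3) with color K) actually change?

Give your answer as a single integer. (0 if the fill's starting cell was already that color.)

After op 1 fill(6,4,R) [52 cells changed]:
RRRRRRRR
RRRRRRRR
RRRRRRRR
RRRRRRRR
RRRRRRRR
RRRRRKKR
RRRRRKKR
After op 2 paint(1,6,Y):
RRRRRRRR
RRRRRRYR
RRRRRRRR
RRRRRRRR
RRRRRRRR
RRRRRKKR
RRRRRKKR
After op 3 fill(3,7,G) [51 cells changed]:
GGGGGGGG
GGGGGGYG
GGGGGGGG
GGGGGGGG
GGGGGGGG
GGGGGKKG
GGGGGKKG
After op 4 fill(5,3,K) [51 cells changed]:
KKKKKKKK
KKKKKKYK
KKKKKKKK
KKKKKKKK
KKKKKKKK
KKKKKKKK
KKKKKKKK

Answer: 51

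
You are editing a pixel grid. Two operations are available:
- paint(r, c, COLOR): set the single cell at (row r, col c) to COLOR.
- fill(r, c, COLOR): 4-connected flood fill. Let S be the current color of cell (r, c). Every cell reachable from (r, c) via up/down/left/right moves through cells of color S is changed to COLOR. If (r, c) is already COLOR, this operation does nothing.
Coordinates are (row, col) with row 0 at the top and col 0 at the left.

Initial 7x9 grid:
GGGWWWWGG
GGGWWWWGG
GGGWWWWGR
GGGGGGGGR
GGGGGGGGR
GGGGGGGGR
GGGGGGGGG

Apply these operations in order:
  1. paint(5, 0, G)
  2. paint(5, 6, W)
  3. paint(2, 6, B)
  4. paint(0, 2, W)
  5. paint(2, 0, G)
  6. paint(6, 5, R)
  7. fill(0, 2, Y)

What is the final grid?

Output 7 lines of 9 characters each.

Answer: GGYYYYYGG
GGGYYYYGG
GGGYYYBGR
GGGGGGGGR
GGGGGGGGR
GGGGGGWGR
GGGGGRGGG

Derivation:
After op 1 paint(5,0,G):
GGGWWWWGG
GGGWWWWGG
GGGWWWWGR
GGGGGGGGR
GGGGGGGGR
GGGGGGGGR
GGGGGGGGG
After op 2 paint(5,6,W):
GGGWWWWGG
GGGWWWWGG
GGGWWWWGR
GGGGGGGGR
GGGGGGGGR
GGGGGGWGR
GGGGGGGGG
After op 3 paint(2,6,B):
GGGWWWWGG
GGGWWWWGG
GGGWWWBGR
GGGGGGGGR
GGGGGGGGR
GGGGGGWGR
GGGGGGGGG
After op 4 paint(0,2,W):
GGWWWWWGG
GGGWWWWGG
GGGWWWBGR
GGGGGGGGR
GGGGGGGGR
GGGGGGWGR
GGGGGGGGG
After op 5 paint(2,0,G):
GGWWWWWGG
GGGWWWWGG
GGGWWWBGR
GGGGGGGGR
GGGGGGGGR
GGGGGGWGR
GGGGGGGGG
After op 6 paint(6,5,R):
GGWWWWWGG
GGGWWWWGG
GGGWWWBGR
GGGGGGGGR
GGGGGGGGR
GGGGGGWGR
GGGGGRGGG
After op 7 fill(0,2,Y) [12 cells changed]:
GGYYYYYGG
GGGYYYYGG
GGGYYYBGR
GGGGGGGGR
GGGGGGGGR
GGGGGGWGR
GGGGGRGGG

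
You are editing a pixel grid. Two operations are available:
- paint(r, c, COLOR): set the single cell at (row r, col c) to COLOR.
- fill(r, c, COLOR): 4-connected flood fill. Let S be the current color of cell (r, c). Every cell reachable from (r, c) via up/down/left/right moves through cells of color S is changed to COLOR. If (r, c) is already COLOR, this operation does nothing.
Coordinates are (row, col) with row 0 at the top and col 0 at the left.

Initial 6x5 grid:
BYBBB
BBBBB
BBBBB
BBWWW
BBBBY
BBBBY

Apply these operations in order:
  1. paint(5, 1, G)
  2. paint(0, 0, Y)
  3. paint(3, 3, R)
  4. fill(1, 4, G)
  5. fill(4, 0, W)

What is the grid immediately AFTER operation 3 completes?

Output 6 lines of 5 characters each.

After op 1 paint(5,1,G):
BYBBB
BBBBB
BBBBB
BBWWW
BBBBY
BGBBY
After op 2 paint(0,0,Y):
YYBBB
BBBBB
BBBBB
BBWWW
BBBBY
BGBBY
After op 3 paint(3,3,R):
YYBBB
BBBBB
BBBBB
BBWRW
BBBBY
BGBBY

Answer: YYBBB
BBBBB
BBBBB
BBWRW
BBBBY
BGBBY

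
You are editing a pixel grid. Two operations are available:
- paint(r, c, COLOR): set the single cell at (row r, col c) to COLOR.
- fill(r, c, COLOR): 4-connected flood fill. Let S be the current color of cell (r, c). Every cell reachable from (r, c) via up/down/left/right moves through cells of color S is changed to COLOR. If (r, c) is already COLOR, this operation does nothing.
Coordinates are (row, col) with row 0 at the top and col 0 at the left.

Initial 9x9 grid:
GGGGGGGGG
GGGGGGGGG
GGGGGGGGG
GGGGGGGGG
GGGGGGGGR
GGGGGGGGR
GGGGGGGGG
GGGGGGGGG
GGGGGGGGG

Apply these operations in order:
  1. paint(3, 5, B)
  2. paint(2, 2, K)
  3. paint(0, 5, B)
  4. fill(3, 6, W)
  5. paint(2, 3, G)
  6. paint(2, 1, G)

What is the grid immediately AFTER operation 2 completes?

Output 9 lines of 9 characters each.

After op 1 paint(3,5,B):
GGGGGGGGG
GGGGGGGGG
GGGGGGGGG
GGGGGBGGG
GGGGGGGGR
GGGGGGGGR
GGGGGGGGG
GGGGGGGGG
GGGGGGGGG
After op 2 paint(2,2,K):
GGGGGGGGG
GGGGGGGGG
GGKGGGGGG
GGGGGBGGG
GGGGGGGGR
GGGGGGGGR
GGGGGGGGG
GGGGGGGGG
GGGGGGGGG

Answer: GGGGGGGGG
GGGGGGGGG
GGKGGGGGG
GGGGGBGGG
GGGGGGGGR
GGGGGGGGR
GGGGGGGGG
GGGGGGGGG
GGGGGGGGG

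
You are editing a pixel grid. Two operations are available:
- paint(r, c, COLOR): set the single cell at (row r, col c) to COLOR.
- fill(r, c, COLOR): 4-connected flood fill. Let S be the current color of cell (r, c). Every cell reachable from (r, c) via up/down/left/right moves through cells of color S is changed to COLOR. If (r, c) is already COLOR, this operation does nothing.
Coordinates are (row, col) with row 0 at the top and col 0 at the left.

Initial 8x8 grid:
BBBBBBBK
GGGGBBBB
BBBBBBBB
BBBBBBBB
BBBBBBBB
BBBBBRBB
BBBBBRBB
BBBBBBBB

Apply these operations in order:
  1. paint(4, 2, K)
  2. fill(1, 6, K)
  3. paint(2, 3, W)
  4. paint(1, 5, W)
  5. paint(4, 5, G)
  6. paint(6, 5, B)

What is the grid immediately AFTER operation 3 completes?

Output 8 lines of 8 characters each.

After op 1 paint(4,2,K):
BBBBBBBK
GGGGBBBB
BBBBBBBB
BBBBBBBB
BBKBBBBB
BBBBBRBB
BBBBBRBB
BBBBBBBB
After op 2 fill(1,6,K) [56 cells changed]:
KKKKKKKK
GGGGKKKK
KKKKKKKK
KKKKKKKK
KKKKKKKK
KKKKKRKK
KKKKKRKK
KKKKKKKK
After op 3 paint(2,3,W):
KKKKKKKK
GGGGKKKK
KKKWKKKK
KKKKKKKK
KKKKKKKK
KKKKKRKK
KKKKKRKK
KKKKKKKK

Answer: KKKKKKKK
GGGGKKKK
KKKWKKKK
KKKKKKKK
KKKKKKKK
KKKKKRKK
KKKKKRKK
KKKKKKKK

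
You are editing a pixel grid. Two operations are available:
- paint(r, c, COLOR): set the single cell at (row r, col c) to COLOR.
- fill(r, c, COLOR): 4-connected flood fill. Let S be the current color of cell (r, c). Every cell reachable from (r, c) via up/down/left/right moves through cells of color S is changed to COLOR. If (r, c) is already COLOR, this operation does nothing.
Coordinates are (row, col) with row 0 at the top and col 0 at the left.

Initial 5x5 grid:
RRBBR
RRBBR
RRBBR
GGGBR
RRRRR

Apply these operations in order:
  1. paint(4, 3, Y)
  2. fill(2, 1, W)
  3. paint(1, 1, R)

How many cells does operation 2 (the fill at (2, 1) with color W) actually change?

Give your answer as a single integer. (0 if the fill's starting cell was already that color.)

Answer: 6

Derivation:
After op 1 paint(4,3,Y):
RRBBR
RRBBR
RRBBR
GGGBR
RRRYR
After op 2 fill(2,1,W) [6 cells changed]:
WWBBR
WWBBR
WWBBR
GGGBR
RRRYR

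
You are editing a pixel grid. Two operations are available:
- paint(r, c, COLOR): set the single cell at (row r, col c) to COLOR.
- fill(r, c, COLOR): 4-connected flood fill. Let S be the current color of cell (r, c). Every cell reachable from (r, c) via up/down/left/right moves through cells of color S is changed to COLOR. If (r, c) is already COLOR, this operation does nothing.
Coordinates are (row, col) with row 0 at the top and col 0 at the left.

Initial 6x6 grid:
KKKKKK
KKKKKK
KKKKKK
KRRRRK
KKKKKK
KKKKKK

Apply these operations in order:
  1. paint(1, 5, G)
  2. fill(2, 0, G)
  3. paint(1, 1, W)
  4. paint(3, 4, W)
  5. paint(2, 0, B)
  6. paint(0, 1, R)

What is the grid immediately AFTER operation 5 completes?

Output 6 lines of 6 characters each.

Answer: GGGGGG
GWGGGG
BGGGGG
GRRRWG
GGGGGG
GGGGGG

Derivation:
After op 1 paint(1,5,G):
KKKKKK
KKKKKG
KKKKKK
KRRRRK
KKKKKK
KKKKKK
After op 2 fill(2,0,G) [31 cells changed]:
GGGGGG
GGGGGG
GGGGGG
GRRRRG
GGGGGG
GGGGGG
After op 3 paint(1,1,W):
GGGGGG
GWGGGG
GGGGGG
GRRRRG
GGGGGG
GGGGGG
After op 4 paint(3,4,W):
GGGGGG
GWGGGG
GGGGGG
GRRRWG
GGGGGG
GGGGGG
After op 5 paint(2,0,B):
GGGGGG
GWGGGG
BGGGGG
GRRRWG
GGGGGG
GGGGGG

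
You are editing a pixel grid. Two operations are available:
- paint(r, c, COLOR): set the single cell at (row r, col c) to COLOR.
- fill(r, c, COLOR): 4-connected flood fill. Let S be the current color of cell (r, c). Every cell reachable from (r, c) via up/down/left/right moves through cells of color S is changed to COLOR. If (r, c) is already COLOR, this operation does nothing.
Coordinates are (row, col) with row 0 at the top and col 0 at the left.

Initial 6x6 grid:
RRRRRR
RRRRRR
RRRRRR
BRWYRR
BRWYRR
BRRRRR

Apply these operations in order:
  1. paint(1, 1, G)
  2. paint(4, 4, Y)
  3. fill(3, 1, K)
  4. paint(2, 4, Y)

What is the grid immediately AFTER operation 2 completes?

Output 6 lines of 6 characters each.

After op 1 paint(1,1,G):
RRRRRR
RGRRRR
RRRRRR
BRWYRR
BRWYRR
BRRRRR
After op 2 paint(4,4,Y):
RRRRRR
RGRRRR
RRRRRR
BRWYRR
BRWYYR
BRRRRR

Answer: RRRRRR
RGRRRR
RRRRRR
BRWYRR
BRWYYR
BRRRRR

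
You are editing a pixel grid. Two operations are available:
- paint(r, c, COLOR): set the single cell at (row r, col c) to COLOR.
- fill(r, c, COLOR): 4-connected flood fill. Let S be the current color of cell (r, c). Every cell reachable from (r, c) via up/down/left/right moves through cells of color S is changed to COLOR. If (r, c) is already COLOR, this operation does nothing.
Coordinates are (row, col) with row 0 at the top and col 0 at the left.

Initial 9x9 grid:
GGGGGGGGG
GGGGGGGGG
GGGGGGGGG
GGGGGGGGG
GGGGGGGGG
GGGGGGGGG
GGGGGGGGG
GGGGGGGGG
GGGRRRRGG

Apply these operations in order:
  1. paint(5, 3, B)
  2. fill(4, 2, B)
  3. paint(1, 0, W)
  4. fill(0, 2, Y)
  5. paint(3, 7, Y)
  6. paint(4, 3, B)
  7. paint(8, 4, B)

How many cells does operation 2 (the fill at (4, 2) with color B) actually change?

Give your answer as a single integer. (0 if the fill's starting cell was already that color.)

Answer: 76

Derivation:
After op 1 paint(5,3,B):
GGGGGGGGG
GGGGGGGGG
GGGGGGGGG
GGGGGGGGG
GGGGGGGGG
GGGBGGGGG
GGGGGGGGG
GGGGGGGGG
GGGRRRRGG
After op 2 fill(4,2,B) [76 cells changed]:
BBBBBBBBB
BBBBBBBBB
BBBBBBBBB
BBBBBBBBB
BBBBBBBBB
BBBBBBBBB
BBBBBBBBB
BBBBBBBBB
BBBRRRRBB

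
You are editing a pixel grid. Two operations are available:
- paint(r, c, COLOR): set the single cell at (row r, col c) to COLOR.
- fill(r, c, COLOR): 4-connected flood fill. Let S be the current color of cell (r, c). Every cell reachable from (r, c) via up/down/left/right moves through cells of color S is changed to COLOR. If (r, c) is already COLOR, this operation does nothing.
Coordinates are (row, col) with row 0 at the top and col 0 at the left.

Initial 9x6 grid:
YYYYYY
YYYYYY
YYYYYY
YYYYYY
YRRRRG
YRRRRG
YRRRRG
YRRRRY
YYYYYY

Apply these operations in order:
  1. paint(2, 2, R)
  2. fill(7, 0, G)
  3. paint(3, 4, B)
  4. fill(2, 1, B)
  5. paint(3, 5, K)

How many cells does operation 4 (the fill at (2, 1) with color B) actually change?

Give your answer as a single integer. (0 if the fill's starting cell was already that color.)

Answer: 36

Derivation:
After op 1 paint(2,2,R):
YYYYYY
YYYYYY
YYRYYY
YYYYYY
YRRRRG
YRRRRG
YRRRRG
YRRRRY
YYYYYY
After op 2 fill(7,0,G) [34 cells changed]:
GGGGGG
GGGGGG
GGRGGG
GGGGGG
GRRRRG
GRRRRG
GRRRRG
GRRRRG
GGGGGG
After op 3 paint(3,4,B):
GGGGGG
GGGGGG
GGRGGG
GGGGBG
GRRRRG
GRRRRG
GRRRRG
GRRRRG
GGGGGG
After op 4 fill(2,1,B) [36 cells changed]:
BBBBBB
BBBBBB
BBRBBB
BBBBBB
BRRRRB
BRRRRB
BRRRRB
BRRRRB
BBBBBB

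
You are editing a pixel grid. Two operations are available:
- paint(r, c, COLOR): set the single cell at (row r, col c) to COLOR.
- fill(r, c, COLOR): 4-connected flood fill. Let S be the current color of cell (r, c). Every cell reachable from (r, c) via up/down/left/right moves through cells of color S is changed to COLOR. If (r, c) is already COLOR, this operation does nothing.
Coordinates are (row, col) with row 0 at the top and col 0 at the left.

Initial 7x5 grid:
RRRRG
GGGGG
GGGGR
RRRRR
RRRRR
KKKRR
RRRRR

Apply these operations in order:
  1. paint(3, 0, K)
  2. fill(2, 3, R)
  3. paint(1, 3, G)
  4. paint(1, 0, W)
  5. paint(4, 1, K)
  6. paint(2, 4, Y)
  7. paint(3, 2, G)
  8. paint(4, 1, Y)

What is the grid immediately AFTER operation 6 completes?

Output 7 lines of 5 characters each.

After op 1 paint(3,0,K):
RRRRG
GGGGG
GGGGR
KRRRR
RRRRR
KKKRR
RRRRR
After op 2 fill(2,3,R) [10 cells changed]:
RRRRR
RRRRR
RRRRR
KRRRR
RRRRR
KKKRR
RRRRR
After op 3 paint(1,3,G):
RRRRR
RRRGR
RRRRR
KRRRR
RRRRR
KKKRR
RRRRR
After op 4 paint(1,0,W):
RRRRR
WRRGR
RRRRR
KRRRR
RRRRR
KKKRR
RRRRR
After op 5 paint(4,1,K):
RRRRR
WRRGR
RRRRR
KRRRR
RKRRR
KKKRR
RRRRR
After op 6 paint(2,4,Y):
RRRRR
WRRGR
RRRRY
KRRRR
RKRRR
KKKRR
RRRRR

Answer: RRRRR
WRRGR
RRRRY
KRRRR
RKRRR
KKKRR
RRRRR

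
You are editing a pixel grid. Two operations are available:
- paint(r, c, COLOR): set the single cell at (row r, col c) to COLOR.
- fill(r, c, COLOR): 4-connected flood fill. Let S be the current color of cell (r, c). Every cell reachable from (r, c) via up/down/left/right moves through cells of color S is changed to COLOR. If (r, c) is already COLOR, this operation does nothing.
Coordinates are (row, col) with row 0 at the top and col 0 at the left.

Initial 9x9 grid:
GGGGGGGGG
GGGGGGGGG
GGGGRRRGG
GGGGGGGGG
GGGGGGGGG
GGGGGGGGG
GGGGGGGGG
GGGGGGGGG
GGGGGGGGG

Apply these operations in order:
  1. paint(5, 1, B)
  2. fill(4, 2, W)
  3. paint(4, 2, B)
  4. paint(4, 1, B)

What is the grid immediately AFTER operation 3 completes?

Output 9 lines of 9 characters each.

After op 1 paint(5,1,B):
GGGGGGGGG
GGGGGGGGG
GGGGRRRGG
GGGGGGGGG
GGGGGGGGG
GBGGGGGGG
GGGGGGGGG
GGGGGGGGG
GGGGGGGGG
After op 2 fill(4,2,W) [77 cells changed]:
WWWWWWWWW
WWWWWWWWW
WWWWRRRWW
WWWWWWWWW
WWWWWWWWW
WBWWWWWWW
WWWWWWWWW
WWWWWWWWW
WWWWWWWWW
After op 3 paint(4,2,B):
WWWWWWWWW
WWWWWWWWW
WWWWRRRWW
WWWWWWWWW
WWBWWWWWW
WBWWWWWWW
WWWWWWWWW
WWWWWWWWW
WWWWWWWWW

Answer: WWWWWWWWW
WWWWWWWWW
WWWWRRRWW
WWWWWWWWW
WWBWWWWWW
WBWWWWWWW
WWWWWWWWW
WWWWWWWWW
WWWWWWWWW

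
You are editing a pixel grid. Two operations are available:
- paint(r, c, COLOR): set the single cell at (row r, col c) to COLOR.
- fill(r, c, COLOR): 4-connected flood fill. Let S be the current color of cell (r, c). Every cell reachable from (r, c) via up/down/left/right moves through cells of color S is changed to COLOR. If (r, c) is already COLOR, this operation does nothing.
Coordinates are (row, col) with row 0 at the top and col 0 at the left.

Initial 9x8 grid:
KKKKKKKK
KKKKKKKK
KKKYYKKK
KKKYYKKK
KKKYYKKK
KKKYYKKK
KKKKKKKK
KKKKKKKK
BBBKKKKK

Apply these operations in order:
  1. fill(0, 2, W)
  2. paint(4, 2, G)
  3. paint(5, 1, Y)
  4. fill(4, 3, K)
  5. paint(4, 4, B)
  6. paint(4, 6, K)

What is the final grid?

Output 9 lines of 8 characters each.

After op 1 fill(0,2,W) [61 cells changed]:
WWWWWWWW
WWWWWWWW
WWWYYWWW
WWWYYWWW
WWWYYWWW
WWWYYWWW
WWWWWWWW
WWWWWWWW
BBBWWWWW
After op 2 paint(4,2,G):
WWWWWWWW
WWWWWWWW
WWWYYWWW
WWWYYWWW
WWGYYWWW
WWWYYWWW
WWWWWWWW
WWWWWWWW
BBBWWWWW
After op 3 paint(5,1,Y):
WWWWWWWW
WWWWWWWW
WWWYYWWW
WWWYYWWW
WWGYYWWW
WYWYYWWW
WWWWWWWW
WWWWWWWW
BBBWWWWW
After op 4 fill(4,3,K) [8 cells changed]:
WWWWWWWW
WWWWWWWW
WWWKKWWW
WWWKKWWW
WWGKKWWW
WYWKKWWW
WWWWWWWW
WWWWWWWW
BBBWWWWW
After op 5 paint(4,4,B):
WWWWWWWW
WWWWWWWW
WWWKKWWW
WWWKKWWW
WWGKBWWW
WYWKKWWW
WWWWWWWW
WWWWWWWW
BBBWWWWW
After op 6 paint(4,6,K):
WWWWWWWW
WWWWWWWW
WWWKKWWW
WWWKKWWW
WWGKBWKW
WYWKKWWW
WWWWWWWW
WWWWWWWW
BBBWWWWW

Answer: WWWWWWWW
WWWWWWWW
WWWKKWWW
WWWKKWWW
WWGKBWKW
WYWKKWWW
WWWWWWWW
WWWWWWWW
BBBWWWWW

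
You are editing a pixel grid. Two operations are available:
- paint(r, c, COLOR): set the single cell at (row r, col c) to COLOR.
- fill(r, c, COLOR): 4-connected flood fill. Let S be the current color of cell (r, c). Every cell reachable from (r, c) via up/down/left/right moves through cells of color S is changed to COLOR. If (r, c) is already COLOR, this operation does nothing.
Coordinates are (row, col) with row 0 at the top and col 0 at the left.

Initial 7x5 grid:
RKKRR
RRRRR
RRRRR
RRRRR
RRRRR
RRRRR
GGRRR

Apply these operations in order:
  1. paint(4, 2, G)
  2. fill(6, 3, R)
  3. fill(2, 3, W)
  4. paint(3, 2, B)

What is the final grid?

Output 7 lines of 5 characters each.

After op 1 paint(4,2,G):
RKKRR
RRRRR
RRRRR
RRRRR
RRGRR
RRRRR
GGRRR
After op 2 fill(6,3,R) [0 cells changed]:
RKKRR
RRRRR
RRRRR
RRRRR
RRGRR
RRRRR
GGRRR
After op 3 fill(2,3,W) [30 cells changed]:
WKKWW
WWWWW
WWWWW
WWWWW
WWGWW
WWWWW
GGWWW
After op 4 paint(3,2,B):
WKKWW
WWWWW
WWWWW
WWBWW
WWGWW
WWWWW
GGWWW

Answer: WKKWW
WWWWW
WWWWW
WWBWW
WWGWW
WWWWW
GGWWW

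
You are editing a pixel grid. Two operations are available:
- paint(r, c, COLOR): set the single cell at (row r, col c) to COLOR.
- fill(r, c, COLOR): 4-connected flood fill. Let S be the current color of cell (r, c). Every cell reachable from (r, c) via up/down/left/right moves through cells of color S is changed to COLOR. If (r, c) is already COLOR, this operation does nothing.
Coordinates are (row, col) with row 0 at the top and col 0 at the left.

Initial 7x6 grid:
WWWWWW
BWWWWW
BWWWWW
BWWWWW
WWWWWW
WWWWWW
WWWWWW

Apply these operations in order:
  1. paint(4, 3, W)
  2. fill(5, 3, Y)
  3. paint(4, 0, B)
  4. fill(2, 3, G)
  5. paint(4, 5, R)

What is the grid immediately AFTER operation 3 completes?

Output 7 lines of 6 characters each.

Answer: YYYYYY
BYYYYY
BYYYYY
BYYYYY
BYYYYY
YYYYYY
YYYYYY

Derivation:
After op 1 paint(4,3,W):
WWWWWW
BWWWWW
BWWWWW
BWWWWW
WWWWWW
WWWWWW
WWWWWW
After op 2 fill(5,3,Y) [39 cells changed]:
YYYYYY
BYYYYY
BYYYYY
BYYYYY
YYYYYY
YYYYYY
YYYYYY
After op 3 paint(4,0,B):
YYYYYY
BYYYYY
BYYYYY
BYYYYY
BYYYYY
YYYYYY
YYYYYY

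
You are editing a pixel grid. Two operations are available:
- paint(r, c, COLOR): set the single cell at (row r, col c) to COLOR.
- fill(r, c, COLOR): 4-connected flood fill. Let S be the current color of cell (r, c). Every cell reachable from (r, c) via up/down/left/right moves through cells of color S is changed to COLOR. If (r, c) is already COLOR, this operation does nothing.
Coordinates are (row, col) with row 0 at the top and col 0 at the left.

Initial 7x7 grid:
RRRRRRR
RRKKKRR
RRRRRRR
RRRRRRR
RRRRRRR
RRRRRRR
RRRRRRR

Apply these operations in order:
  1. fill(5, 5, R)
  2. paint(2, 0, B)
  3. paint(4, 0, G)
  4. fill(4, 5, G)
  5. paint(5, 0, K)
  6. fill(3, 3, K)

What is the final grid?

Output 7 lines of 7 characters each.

After op 1 fill(5,5,R) [0 cells changed]:
RRRRRRR
RRKKKRR
RRRRRRR
RRRRRRR
RRRRRRR
RRRRRRR
RRRRRRR
After op 2 paint(2,0,B):
RRRRRRR
RRKKKRR
BRRRRRR
RRRRRRR
RRRRRRR
RRRRRRR
RRRRRRR
After op 3 paint(4,0,G):
RRRRRRR
RRKKKRR
BRRRRRR
RRRRRRR
GRRRRRR
RRRRRRR
RRRRRRR
After op 4 fill(4,5,G) [44 cells changed]:
GGGGGGG
GGKKKGG
BGGGGGG
GGGGGGG
GGGGGGG
GGGGGGG
GGGGGGG
After op 5 paint(5,0,K):
GGGGGGG
GGKKKGG
BGGGGGG
GGGGGGG
GGGGGGG
KGGGGGG
GGGGGGG
After op 6 fill(3,3,K) [44 cells changed]:
KKKKKKK
KKKKKKK
BKKKKKK
KKKKKKK
KKKKKKK
KKKKKKK
KKKKKKK

Answer: KKKKKKK
KKKKKKK
BKKKKKK
KKKKKKK
KKKKKKK
KKKKKKK
KKKKKKK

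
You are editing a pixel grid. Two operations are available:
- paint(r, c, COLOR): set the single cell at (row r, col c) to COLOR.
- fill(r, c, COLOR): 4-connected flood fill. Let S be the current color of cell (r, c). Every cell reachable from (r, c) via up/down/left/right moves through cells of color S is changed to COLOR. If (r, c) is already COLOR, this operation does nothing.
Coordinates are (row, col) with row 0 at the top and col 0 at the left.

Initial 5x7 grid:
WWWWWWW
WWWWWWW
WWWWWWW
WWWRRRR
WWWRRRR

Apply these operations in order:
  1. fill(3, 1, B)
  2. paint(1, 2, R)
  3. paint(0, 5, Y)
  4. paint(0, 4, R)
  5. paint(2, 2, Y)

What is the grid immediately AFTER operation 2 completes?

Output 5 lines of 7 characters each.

After op 1 fill(3,1,B) [27 cells changed]:
BBBBBBB
BBBBBBB
BBBBBBB
BBBRRRR
BBBRRRR
After op 2 paint(1,2,R):
BBBBBBB
BBRBBBB
BBBBBBB
BBBRRRR
BBBRRRR

Answer: BBBBBBB
BBRBBBB
BBBBBBB
BBBRRRR
BBBRRRR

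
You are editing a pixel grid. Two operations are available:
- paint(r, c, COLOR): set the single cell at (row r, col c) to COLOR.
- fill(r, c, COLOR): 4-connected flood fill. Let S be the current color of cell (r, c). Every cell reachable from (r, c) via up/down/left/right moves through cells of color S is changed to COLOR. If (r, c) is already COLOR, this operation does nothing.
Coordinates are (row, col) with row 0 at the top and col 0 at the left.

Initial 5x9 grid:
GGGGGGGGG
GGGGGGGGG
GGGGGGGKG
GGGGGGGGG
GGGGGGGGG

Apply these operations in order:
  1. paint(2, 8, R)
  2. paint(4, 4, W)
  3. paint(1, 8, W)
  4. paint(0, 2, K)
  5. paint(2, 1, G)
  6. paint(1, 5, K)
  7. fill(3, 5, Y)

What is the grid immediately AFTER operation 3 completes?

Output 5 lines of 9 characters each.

After op 1 paint(2,8,R):
GGGGGGGGG
GGGGGGGGG
GGGGGGGKR
GGGGGGGGG
GGGGGGGGG
After op 2 paint(4,4,W):
GGGGGGGGG
GGGGGGGGG
GGGGGGGKR
GGGGGGGGG
GGGGWGGGG
After op 3 paint(1,8,W):
GGGGGGGGG
GGGGGGGGW
GGGGGGGKR
GGGGGGGGG
GGGGWGGGG

Answer: GGGGGGGGG
GGGGGGGGW
GGGGGGGKR
GGGGGGGGG
GGGGWGGGG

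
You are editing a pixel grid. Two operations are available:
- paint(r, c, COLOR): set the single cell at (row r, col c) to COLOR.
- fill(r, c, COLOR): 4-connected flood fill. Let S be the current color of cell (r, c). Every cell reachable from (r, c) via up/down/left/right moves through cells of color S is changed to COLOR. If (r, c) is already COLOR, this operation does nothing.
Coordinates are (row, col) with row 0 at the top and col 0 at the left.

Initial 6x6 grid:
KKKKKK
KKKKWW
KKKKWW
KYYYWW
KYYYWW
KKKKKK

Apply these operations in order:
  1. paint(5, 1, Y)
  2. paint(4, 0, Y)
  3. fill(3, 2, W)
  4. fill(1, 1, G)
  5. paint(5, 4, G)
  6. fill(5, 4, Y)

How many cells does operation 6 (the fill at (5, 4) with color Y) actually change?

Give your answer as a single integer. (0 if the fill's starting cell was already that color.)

After op 1 paint(5,1,Y):
KKKKKK
KKKKWW
KKKKWW
KYYYWW
KYYYWW
KYKKKK
After op 2 paint(4,0,Y):
KKKKKK
KKKKWW
KKKKWW
KYYYWW
YYYYWW
KYKKKK
After op 3 fill(3,2,W) [8 cells changed]:
KKKKKK
KKKKWW
KKKKWW
KWWWWW
WWWWWW
KWKKKK
After op 4 fill(1,1,G) [15 cells changed]:
GGGGGG
GGGGWW
GGGGWW
GWWWWW
WWWWWW
KWKKKK
After op 5 paint(5,4,G):
GGGGGG
GGGGWW
GGGGWW
GWWWWW
WWWWWW
KWKKGK
After op 6 fill(5,4,Y) [1 cells changed]:
GGGGGG
GGGGWW
GGGGWW
GWWWWW
WWWWWW
KWKKYK

Answer: 1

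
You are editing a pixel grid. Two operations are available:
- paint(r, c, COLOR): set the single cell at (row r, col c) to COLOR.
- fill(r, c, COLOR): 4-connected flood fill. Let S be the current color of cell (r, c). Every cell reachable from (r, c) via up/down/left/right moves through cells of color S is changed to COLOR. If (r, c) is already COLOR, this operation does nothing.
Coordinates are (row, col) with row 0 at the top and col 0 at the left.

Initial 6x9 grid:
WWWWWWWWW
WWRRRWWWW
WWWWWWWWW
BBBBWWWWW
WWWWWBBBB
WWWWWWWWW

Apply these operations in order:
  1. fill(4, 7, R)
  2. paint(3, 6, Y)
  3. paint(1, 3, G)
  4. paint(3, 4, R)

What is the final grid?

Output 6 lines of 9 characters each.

Answer: WWWWWWWWW
WWRGRWWWW
WWWWWWWWW
BBBBRWYWW
WWWWWRRRR
WWWWWWWWW

Derivation:
After op 1 fill(4,7,R) [4 cells changed]:
WWWWWWWWW
WWRRRWWWW
WWWWWWWWW
BBBBWWWWW
WWWWWRRRR
WWWWWWWWW
After op 2 paint(3,6,Y):
WWWWWWWWW
WWRRRWWWW
WWWWWWWWW
BBBBWWYWW
WWWWWRRRR
WWWWWWWWW
After op 3 paint(1,3,G):
WWWWWWWWW
WWRGRWWWW
WWWWWWWWW
BBBBWWYWW
WWWWWRRRR
WWWWWWWWW
After op 4 paint(3,4,R):
WWWWWWWWW
WWRGRWWWW
WWWWWWWWW
BBBBRWYWW
WWWWWRRRR
WWWWWWWWW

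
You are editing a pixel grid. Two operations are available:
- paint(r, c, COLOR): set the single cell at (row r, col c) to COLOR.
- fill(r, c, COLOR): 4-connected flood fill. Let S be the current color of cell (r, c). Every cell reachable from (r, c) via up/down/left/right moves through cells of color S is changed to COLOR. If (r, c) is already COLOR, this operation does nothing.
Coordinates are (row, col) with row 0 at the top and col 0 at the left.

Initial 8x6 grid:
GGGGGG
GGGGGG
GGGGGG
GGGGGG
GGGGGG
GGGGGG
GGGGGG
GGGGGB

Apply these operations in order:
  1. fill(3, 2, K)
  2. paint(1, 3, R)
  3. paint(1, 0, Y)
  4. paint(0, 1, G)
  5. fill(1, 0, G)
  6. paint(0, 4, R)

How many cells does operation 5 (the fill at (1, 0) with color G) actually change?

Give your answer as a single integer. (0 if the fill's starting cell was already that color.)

Answer: 1

Derivation:
After op 1 fill(3,2,K) [47 cells changed]:
KKKKKK
KKKKKK
KKKKKK
KKKKKK
KKKKKK
KKKKKK
KKKKKK
KKKKKB
After op 2 paint(1,3,R):
KKKKKK
KKKRKK
KKKKKK
KKKKKK
KKKKKK
KKKKKK
KKKKKK
KKKKKB
After op 3 paint(1,0,Y):
KKKKKK
YKKRKK
KKKKKK
KKKKKK
KKKKKK
KKKKKK
KKKKKK
KKKKKB
After op 4 paint(0,1,G):
KGKKKK
YKKRKK
KKKKKK
KKKKKK
KKKKKK
KKKKKK
KKKKKK
KKKKKB
After op 5 fill(1,0,G) [1 cells changed]:
KGKKKK
GKKRKK
KKKKKK
KKKKKK
KKKKKK
KKKKKK
KKKKKK
KKKKKB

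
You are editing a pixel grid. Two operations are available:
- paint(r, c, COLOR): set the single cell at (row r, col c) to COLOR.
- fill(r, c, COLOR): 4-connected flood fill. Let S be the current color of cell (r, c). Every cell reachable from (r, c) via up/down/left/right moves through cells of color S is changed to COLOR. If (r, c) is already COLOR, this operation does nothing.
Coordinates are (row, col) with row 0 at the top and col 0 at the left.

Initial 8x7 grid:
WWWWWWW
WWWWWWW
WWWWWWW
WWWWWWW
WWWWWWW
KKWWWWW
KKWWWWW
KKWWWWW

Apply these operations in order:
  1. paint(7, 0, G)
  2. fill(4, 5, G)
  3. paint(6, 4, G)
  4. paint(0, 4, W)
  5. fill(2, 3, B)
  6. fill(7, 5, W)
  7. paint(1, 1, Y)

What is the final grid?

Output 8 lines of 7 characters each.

Answer: WWWWWWW
WYWWWWW
WWWWWWW
WWWWWWW
WWWWWWW
KKWWWWW
KKWWWWW
GKWWWWW

Derivation:
After op 1 paint(7,0,G):
WWWWWWW
WWWWWWW
WWWWWWW
WWWWWWW
WWWWWWW
KKWWWWW
KKWWWWW
GKWWWWW
After op 2 fill(4,5,G) [50 cells changed]:
GGGGGGG
GGGGGGG
GGGGGGG
GGGGGGG
GGGGGGG
KKGGGGG
KKGGGGG
GKGGGGG
After op 3 paint(6,4,G):
GGGGGGG
GGGGGGG
GGGGGGG
GGGGGGG
GGGGGGG
KKGGGGG
KKGGGGG
GKGGGGG
After op 4 paint(0,4,W):
GGGGWGG
GGGGGGG
GGGGGGG
GGGGGGG
GGGGGGG
KKGGGGG
KKGGGGG
GKGGGGG
After op 5 fill(2,3,B) [49 cells changed]:
BBBBWBB
BBBBBBB
BBBBBBB
BBBBBBB
BBBBBBB
KKBBBBB
KKBBBBB
GKBBBBB
After op 6 fill(7,5,W) [49 cells changed]:
WWWWWWW
WWWWWWW
WWWWWWW
WWWWWWW
WWWWWWW
KKWWWWW
KKWWWWW
GKWWWWW
After op 7 paint(1,1,Y):
WWWWWWW
WYWWWWW
WWWWWWW
WWWWWWW
WWWWWWW
KKWWWWW
KKWWWWW
GKWWWWW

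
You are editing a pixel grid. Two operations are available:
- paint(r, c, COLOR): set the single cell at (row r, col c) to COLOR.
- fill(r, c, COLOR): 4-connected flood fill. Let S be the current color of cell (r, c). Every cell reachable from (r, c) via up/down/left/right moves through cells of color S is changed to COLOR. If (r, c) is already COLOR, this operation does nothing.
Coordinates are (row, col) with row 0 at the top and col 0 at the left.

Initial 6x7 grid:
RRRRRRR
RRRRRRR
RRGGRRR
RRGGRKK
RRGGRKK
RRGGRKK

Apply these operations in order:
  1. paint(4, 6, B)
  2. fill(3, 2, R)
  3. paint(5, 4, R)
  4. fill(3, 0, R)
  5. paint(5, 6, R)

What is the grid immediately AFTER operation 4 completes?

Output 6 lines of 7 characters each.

After op 1 paint(4,6,B):
RRRRRRR
RRRRRRR
RRGGRRR
RRGGRKK
RRGGRKB
RRGGRKK
After op 2 fill(3,2,R) [8 cells changed]:
RRRRRRR
RRRRRRR
RRRRRRR
RRRRRKK
RRRRRKB
RRRRRKK
After op 3 paint(5,4,R):
RRRRRRR
RRRRRRR
RRRRRRR
RRRRRKK
RRRRRKB
RRRRRKK
After op 4 fill(3,0,R) [0 cells changed]:
RRRRRRR
RRRRRRR
RRRRRRR
RRRRRKK
RRRRRKB
RRRRRKK

Answer: RRRRRRR
RRRRRRR
RRRRRRR
RRRRRKK
RRRRRKB
RRRRRKK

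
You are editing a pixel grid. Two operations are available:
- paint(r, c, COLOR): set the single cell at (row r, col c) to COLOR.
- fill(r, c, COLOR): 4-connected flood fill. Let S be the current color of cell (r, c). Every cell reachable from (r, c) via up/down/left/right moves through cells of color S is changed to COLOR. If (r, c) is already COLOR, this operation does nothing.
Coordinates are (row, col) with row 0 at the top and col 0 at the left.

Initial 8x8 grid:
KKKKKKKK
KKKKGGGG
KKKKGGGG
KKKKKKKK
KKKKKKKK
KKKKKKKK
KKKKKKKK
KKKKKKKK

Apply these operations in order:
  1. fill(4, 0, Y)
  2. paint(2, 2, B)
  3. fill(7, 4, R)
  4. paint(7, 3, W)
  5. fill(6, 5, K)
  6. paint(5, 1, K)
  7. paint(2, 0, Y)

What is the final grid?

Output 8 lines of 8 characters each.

Answer: KKKKKKKK
KKKKGGGG
YKBKGGGG
KKKKKKKK
KKKKKKKK
KKKKKKKK
KKKKKKKK
KKKWKKKK

Derivation:
After op 1 fill(4,0,Y) [56 cells changed]:
YYYYYYYY
YYYYGGGG
YYYYGGGG
YYYYYYYY
YYYYYYYY
YYYYYYYY
YYYYYYYY
YYYYYYYY
After op 2 paint(2,2,B):
YYYYYYYY
YYYYGGGG
YYBYGGGG
YYYYYYYY
YYYYYYYY
YYYYYYYY
YYYYYYYY
YYYYYYYY
After op 3 fill(7,4,R) [55 cells changed]:
RRRRRRRR
RRRRGGGG
RRBRGGGG
RRRRRRRR
RRRRRRRR
RRRRRRRR
RRRRRRRR
RRRRRRRR
After op 4 paint(7,3,W):
RRRRRRRR
RRRRGGGG
RRBRGGGG
RRRRRRRR
RRRRRRRR
RRRRRRRR
RRRRRRRR
RRRWRRRR
After op 5 fill(6,5,K) [54 cells changed]:
KKKKKKKK
KKKKGGGG
KKBKGGGG
KKKKKKKK
KKKKKKKK
KKKKKKKK
KKKKKKKK
KKKWKKKK
After op 6 paint(5,1,K):
KKKKKKKK
KKKKGGGG
KKBKGGGG
KKKKKKKK
KKKKKKKK
KKKKKKKK
KKKKKKKK
KKKWKKKK
After op 7 paint(2,0,Y):
KKKKKKKK
KKKKGGGG
YKBKGGGG
KKKKKKKK
KKKKKKKK
KKKKKKKK
KKKKKKKK
KKKWKKKK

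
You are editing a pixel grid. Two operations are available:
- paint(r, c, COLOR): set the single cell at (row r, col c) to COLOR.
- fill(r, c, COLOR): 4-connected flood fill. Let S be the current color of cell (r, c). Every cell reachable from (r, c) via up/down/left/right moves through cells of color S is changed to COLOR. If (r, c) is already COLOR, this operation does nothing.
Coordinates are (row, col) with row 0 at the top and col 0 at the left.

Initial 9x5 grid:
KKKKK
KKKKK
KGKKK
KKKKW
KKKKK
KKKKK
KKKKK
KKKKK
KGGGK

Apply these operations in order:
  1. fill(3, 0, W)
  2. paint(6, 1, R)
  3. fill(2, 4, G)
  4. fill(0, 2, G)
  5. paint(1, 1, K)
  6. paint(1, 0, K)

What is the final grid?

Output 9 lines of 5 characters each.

Answer: GGGGG
KKGGG
GGGGG
GGGGG
GGGGG
GGGGG
GRGGG
GGGGG
GGGGG

Derivation:
After op 1 fill(3,0,W) [40 cells changed]:
WWWWW
WWWWW
WGWWW
WWWWW
WWWWW
WWWWW
WWWWW
WWWWW
WGGGW
After op 2 paint(6,1,R):
WWWWW
WWWWW
WGWWW
WWWWW
WWWWW
WWWWW
WRWWW
WWWWW
WGGGW
After op 3 fill(2,4,G) [40 cells changed]:
GGGGG
GGGGG
GGGGG
GGGGG
GGGGG
GGGGG
GRGGG
GGGGG
GGGGG
After op 4 fill(0,2,G) [0 cells changed]:
GGGGG
GGGGG
GGGGG
GGGGG
GGGGG
GGGGG
GRGGG
GGGGG
GGGGG
After op 5 paint(1,1,K):
GGGGG
GKGGG
GGGGG
GGGGG
GGGGG
GGGGG
GRGGG
GGGGG
GGGGG
After op 6 paint(1,0,K):
GGGGG
KKGGG
GGGGG
GGGGG
GGGGG
GGGGG
GRGGG
GGGGG
GGGGG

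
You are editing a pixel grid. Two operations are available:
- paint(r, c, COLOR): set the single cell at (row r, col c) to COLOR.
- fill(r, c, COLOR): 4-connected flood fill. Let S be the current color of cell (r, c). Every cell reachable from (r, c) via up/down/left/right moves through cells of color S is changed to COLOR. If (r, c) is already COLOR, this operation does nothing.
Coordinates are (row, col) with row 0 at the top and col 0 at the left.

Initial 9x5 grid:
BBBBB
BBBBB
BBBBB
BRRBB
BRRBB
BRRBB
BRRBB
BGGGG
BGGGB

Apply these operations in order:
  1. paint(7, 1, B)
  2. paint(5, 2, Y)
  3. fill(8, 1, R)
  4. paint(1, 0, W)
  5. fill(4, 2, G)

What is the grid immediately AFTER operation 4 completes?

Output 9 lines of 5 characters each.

After op 1 paint(7,1,B):
BBBBB
BBBBB
BBBBB
BRRBB
BRRBB
BRRBB
BRRBB
BBGGG
BGGGB
After op 2 paint(5,2,Y):
BBBBB
BBBBB
BBBBB
BRRBB
BRRBB
BRYBB
BRRBB
BBGGG
BGGGB
After op 3 fill(8,1,R) [6 cells changed]:
BBBBB
BBBBB
BBBBB
BRRBB
BRRBB
BRYBB
BRRBB
BBRRR
BRRRB
After op 4 paint(1,0,W):
BBBBB
WBBBB
BBBBB
BRRBB
BRRBB
BRYBB
BRRBB
BBRRR
BRRRB

Answer: BBBBB
WBBBB
BBBBB
BRRBB
BRRBB
BRYBB
BRRBB
BBRRR
BRRRB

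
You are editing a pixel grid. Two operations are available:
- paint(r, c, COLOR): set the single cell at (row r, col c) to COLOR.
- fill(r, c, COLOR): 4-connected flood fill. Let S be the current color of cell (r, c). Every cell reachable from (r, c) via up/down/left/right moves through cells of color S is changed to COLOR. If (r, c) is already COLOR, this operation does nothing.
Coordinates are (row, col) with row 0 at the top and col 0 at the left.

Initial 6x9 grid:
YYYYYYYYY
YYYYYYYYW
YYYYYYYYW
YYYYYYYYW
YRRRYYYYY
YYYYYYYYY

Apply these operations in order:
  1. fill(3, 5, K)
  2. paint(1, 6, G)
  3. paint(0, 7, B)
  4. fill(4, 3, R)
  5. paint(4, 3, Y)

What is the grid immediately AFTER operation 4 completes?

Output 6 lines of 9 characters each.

Answer: KKKKKKKBK
KKKKKKGKW
KKKKKKKKW
KKKKKKKKW
KRRRKKKKK
KKKKKKKKK

Derivation:
After op 1 fill(3,5,K) [48 cells changed]:
KKKKKKKKK
KKKKKKKKW
KKKKKKKKW
KKKKKKKKW
KRRRKKKKK
KKKKKKKKK
After op 2 paint(1,6,G):
KKKKKKKKK
KKKKKKGKW
KKKKKKKKW
KKKKKKKKW
KRRRKKKKK
KKKKKKKKK
After op 3 paint(0,7,B):
KKKKKKKBK
KKKKKKGKW
KKKKKKKKW
KKKKKKKKW
KRRRKKKKK
KKKKKKKKK
After op 4 fill(4,3,R) [0 cells changed]:
KKKKKKKBK
KKKKKKGKW
KKKKKKKKW
KKKKKKKKW
KRRRKKKKK
KKKKKKKKK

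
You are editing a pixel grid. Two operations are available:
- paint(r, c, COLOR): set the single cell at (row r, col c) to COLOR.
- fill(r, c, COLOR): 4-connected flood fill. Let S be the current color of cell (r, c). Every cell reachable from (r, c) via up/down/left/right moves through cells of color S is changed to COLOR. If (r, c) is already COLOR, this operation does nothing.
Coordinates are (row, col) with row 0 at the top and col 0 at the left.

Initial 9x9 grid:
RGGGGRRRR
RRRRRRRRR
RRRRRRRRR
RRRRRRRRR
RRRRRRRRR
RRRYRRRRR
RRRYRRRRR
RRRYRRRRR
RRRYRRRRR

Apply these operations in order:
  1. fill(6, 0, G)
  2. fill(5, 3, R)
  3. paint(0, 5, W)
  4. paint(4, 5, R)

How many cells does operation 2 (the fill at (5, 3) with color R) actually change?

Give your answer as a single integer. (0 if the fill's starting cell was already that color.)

After op 1 fill(6,0,G) [73 cells changed]:
GGGGGGGGG
GGGGGGGGG
GGGGGGGGG
GGGGGGGGG
GGGGGGGGG
GGGYGGGGG
GGGYGGGGG
GGGYGGGGG
GGGYGGGGG
After op 2 fill(5,3,R) [4 cells changed]:
GGGGGGGGG
GGGGGGGGG
GGGGGGGGG
GGGGGGGGG
GGGGGGGGG
GGGRGGGGG
GGGRGGGGG
GGGRGGGGG
GGGRGGGGG

Answer: 4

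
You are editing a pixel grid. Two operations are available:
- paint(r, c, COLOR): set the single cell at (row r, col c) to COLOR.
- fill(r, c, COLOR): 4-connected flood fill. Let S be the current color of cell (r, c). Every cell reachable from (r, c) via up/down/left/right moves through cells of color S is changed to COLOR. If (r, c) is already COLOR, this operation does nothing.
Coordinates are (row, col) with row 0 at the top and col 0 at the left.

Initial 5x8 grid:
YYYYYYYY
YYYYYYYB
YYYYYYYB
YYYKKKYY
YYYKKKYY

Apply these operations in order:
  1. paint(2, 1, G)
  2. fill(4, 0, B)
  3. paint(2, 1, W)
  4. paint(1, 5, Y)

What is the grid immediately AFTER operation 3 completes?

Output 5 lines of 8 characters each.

Answer: BBBBBBBB
BBBBBBBB
BWBBBBBB
BBBKKKBB
BBBKKKBB

Derivation:
After op 1 paint(2,1,G):
YYYYYYYY
YYYYYYYB
YGYYYYYB
YYYKKKYY
YYYKKKYY
After op 2 fill(4,0,B) [31 cells changed]:
BBBBBBBB
BBBBBBBB
BGBBBBBB
BBBKKKBB
BBBKKKBB
After op 3 paint(2,1,W):
BBBBBBBB
BBBBBBBB
BWBBBBBB
BBBKKKBB
BBBKKKBB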